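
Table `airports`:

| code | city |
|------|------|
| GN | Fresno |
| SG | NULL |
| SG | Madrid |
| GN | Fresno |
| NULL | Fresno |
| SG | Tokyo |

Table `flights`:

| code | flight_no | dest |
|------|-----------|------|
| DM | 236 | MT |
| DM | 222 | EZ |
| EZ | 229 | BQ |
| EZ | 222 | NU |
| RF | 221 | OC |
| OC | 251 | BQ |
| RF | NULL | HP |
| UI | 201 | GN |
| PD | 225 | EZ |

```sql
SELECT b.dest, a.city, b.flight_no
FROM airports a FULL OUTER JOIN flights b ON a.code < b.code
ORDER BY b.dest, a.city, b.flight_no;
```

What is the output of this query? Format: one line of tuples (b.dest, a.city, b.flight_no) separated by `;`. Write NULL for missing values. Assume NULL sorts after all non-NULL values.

FULL OUTER JOIN keeps every row from both sides; unmatched rows get NULL for the other side's columns.
Matching on a.code < b.code. A NULL in a compared column never satisfies the condition.
Matched pairs: 13; unmatched a rows kept: 1; unmatched b rows kept: 4.

(BQ, Fresno, 251); (BQ, Fresno, 251); (BQ, NULL, 229); (EZ, Fresno, 225); (EZ, Fresno, 225); (EZ, NULL, 222); (GN, Fresno, 201); (GN, Fresno, 201); (GN, Madrid, 201); (GN, Tokyo, 201); (GN, NULL, 201); (HP, Fresno, NULL); (HP, Fresno, NULL); (MT, NULL, 236); (NU, NULL, 222); (OC, Fresno, 221); (OC, Fresno, 221); (NULL, Fresno, NULL)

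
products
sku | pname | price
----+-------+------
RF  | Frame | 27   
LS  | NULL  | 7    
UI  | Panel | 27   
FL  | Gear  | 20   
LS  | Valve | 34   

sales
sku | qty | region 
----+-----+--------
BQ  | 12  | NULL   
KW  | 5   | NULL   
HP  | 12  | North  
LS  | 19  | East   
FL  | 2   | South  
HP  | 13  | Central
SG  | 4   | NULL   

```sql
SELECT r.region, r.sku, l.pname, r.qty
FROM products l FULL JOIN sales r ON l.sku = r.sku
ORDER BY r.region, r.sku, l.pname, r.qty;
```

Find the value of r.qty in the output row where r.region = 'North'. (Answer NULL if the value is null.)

12

FULL OUTER JOIN keeps every row from both sides; unmatched rows get NULL for the other side's columns.
Matching on l.sku = r.sku.
Matched pairs: 3; unmatched l rows kept: 2; unmatched r rows kept: 5.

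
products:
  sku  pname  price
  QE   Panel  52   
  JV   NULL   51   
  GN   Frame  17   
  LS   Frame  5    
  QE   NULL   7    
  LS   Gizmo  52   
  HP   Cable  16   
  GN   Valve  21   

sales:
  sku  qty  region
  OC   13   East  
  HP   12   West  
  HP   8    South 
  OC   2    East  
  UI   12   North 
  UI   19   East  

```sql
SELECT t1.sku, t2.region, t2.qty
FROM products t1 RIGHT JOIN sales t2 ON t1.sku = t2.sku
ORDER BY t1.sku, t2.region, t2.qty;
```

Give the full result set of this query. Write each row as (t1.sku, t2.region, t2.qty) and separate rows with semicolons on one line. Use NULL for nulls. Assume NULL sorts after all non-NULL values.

(HP, South, 8); (HP, West, 12); (NULL, East, 2); (NULL, East, 13); (NULL, East, 19); (NULL, North, 12)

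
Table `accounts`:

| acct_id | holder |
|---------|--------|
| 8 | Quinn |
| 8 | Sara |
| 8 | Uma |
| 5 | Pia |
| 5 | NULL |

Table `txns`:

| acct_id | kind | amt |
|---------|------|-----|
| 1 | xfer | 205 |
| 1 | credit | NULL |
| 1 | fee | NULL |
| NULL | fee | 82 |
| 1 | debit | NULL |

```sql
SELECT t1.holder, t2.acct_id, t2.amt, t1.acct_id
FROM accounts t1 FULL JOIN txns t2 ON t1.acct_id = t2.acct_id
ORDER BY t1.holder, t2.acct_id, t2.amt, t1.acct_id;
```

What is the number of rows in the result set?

10

FULL OUTER JOIN keeps every row from both sides; unmatched rows get NULL for the other side's columns.
Matching on t1.acct_id = t2.acct_id. A NULL in a compared column never satisfies the condition.
- acct_id=8: no t2 row matches, row kept with t2 columns NULL.
- acct_id=8: no t2 row matches, row kept with t2 columns NULL.
- acct_id=8: no t2 row matches, row kept with t2 columns NULL.
- acct_id=5: no t2 row matches, row kept with t2 columns NULL.
- acct_id=5: no t2 row matches, row kept with t2 columns NULL.
- 5 row(s) from t2 found no t1 partner → padded with NULL.
Total: 0 matched + 10 padded = 10 rows.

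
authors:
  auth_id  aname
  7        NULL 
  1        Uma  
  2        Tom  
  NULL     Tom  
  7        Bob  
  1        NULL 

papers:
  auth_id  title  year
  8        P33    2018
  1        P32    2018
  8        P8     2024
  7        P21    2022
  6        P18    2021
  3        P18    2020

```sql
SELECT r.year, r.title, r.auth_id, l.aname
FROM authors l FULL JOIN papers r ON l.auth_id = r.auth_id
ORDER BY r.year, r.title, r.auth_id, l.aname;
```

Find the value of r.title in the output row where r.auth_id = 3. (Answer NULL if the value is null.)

FULL OUTER JOIN keeps every row from both sides; unmatched rows get NULL for the other side's columns.
Matching on l.auth_id = r.auth_id. A NULL in a compared column never satisfies the condition.
- auth_id=7: 1 matching r row(s), so 1 row(s) emitted.
- auth_id=1: 1 matching r row(s), so 1 row(s) emitted.
- auth_id=2: no r row matches, row kept with r columns NULL.
- auth_id=NULL: no r row matches, row kept with r columns NULL.
- auth_id=7: 1 matching r row(s), so 1 row(s) emitted.
- auth_id=1: 1 matching r row(s), so 1 row(s) emitted.
- 4 row(s) from r found no l partner → padded with NULL.

P18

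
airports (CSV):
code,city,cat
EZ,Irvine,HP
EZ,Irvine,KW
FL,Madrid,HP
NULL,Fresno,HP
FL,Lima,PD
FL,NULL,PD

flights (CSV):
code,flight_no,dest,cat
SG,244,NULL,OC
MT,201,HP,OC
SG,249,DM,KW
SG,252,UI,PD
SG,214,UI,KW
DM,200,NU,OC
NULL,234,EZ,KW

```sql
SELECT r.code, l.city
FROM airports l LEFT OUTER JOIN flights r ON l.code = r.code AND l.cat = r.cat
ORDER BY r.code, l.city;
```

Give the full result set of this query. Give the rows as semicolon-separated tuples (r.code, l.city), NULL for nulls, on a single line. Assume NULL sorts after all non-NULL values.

LEFT JOIN keeps every row from `airports`; unmatched rows get NULL for `flights`'s columns.
Matching on l.code = r.code AND l.cat = r.cat. A NULL in a compared column never satisfies the condition.
- l row (code=EZ, cat=HP): no match → kept, r columns NULL.
- l row (code=EZ, cat=KW): no match → kept, r columns NULL.
- l row (code=FL, cat=HP): no match → kept, r columns NULL.
- l row (code=NULL, cat=HP): no match → kept, r columns NULL.
- l row (code=FL, cat=PD): no match → kept, r columns NULL.
- l row (code=FL, cat=PD): no match → kept, r columns NULL.
After projecting and ordering:
r.code | l.city
NULL | Fresno
NULL | Irvine
NULL | Irvine
NULL | Lima
NULL | Madrid
NULL | NULL

(NULL, Fresno); (NULL, Irvine); (NULL, Irvine); (NULL, Lima); (NULL, Madrid); (NULL, NULL)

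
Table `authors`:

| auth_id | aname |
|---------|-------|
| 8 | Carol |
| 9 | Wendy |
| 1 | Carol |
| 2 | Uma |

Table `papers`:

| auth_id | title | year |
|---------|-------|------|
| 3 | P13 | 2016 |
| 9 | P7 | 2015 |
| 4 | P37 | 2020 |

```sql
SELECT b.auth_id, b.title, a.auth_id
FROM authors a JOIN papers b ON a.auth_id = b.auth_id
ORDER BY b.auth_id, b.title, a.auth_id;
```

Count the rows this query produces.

1

INNER JOIN keeps only pairs where the ON condition holds.
Matching on a.auth_id = b.auth_id.
- a row (auth_id=8): no match → dropped.
- a row (auth_id=9): matches 1 b row(s) → 1 output row(s).
- a row (auth_id=1): no match → dropped.
- a row (auth_id=2): no match → dropped.
Total: 1 rows.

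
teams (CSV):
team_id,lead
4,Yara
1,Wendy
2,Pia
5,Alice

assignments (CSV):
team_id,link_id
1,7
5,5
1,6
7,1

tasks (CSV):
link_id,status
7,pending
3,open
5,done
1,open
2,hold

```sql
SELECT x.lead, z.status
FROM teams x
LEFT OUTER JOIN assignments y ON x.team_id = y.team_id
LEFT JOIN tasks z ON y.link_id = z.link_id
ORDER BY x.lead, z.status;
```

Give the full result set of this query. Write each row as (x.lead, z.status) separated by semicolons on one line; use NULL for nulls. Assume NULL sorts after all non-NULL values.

(Alice, done); (Pia, NULL); (Wendy, pending); (Wendy, NULL); (Yara, NULL)

Step 1 — x LEFT JOIN y on team_id → 5 row(s).
Then LEFT JOIN `tasks z` on link_id: each of those 5 rows is kept; rows whose y.link_id has no match in z get NULL for z's columns.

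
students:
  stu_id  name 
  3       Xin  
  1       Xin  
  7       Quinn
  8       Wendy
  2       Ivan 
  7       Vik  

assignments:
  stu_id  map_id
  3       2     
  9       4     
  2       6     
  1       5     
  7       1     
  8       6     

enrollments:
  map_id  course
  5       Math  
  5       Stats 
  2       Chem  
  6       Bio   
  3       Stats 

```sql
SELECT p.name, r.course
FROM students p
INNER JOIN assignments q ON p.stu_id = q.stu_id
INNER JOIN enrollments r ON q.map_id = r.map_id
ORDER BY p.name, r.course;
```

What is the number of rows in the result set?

Evaluate left to right. First `students p INNER JOIN assignments q` on stu_id: 6 row(s).
Then INNER JOIN `enrollments r` on map_id: keep only rows whose q.map_id appears in r.
Result: 5 row(s).

5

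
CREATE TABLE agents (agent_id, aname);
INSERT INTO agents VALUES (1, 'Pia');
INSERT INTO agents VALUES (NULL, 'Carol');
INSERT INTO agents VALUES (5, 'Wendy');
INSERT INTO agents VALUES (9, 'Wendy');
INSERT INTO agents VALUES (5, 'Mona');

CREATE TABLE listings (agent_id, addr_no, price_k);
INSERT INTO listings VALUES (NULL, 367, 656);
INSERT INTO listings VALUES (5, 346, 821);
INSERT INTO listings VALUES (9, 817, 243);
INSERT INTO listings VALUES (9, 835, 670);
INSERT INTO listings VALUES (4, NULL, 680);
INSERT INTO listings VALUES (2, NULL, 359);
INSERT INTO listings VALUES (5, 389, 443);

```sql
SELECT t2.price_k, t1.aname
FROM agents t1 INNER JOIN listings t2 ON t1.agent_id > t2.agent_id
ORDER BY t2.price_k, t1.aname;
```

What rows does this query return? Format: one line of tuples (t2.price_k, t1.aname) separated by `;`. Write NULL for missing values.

(359, Mona); (359, Wendy); (359, Wendy); (443, Wendy); (680, Mona); (680, Wendy); (680, Wendy); (821, Wendy)

INNER JOIN keeps only pairs where the ON condition holds.
Matching on t1.agent_id > t2.agent_id. A NULL in a compared column never satisfies the condition.
- t1 (agent_id=1) has no partner → excluded.
- t1 (agent_id=NULL) has no partner → excluded.
- t1 (agent_id=5) pairs with 2 row(s) of t2.
- t1 (agent_id=9) pairs with 4 row(s) of t2.
- t1 (agent_id=5) pairs with 2 row(s) of t2.
After projecting and ordering:
t2.price_k | t1.aname
359 | Mona
359 | Wendy
359 | Wendy
443 | Wendy
680 | Mona
680 | Wendy
680 | Wendy
821 | Wendy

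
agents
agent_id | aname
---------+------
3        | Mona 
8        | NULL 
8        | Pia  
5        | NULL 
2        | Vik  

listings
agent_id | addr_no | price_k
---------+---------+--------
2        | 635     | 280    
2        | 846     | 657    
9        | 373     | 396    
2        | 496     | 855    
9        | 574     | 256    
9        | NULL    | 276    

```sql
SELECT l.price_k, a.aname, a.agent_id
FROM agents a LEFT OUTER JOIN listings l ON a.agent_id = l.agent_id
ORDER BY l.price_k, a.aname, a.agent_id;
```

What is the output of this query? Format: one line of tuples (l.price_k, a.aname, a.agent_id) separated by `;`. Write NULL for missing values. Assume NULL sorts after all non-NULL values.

LEFT JOIN keeps every row from `agents`; unmatched rows get NULL for `listings`'s columns.
Matching on a.agent_id = l.agent_id.
Matched pairs: 3; unmatched a rows kept: 4.

(280, Vik, 2); (657, Vik, 2); (855, Vik, 2); (NULL, Mona, 3); (NULL, Pia, 8); (NULL, NULL, 5); (NULL, NULL, 8)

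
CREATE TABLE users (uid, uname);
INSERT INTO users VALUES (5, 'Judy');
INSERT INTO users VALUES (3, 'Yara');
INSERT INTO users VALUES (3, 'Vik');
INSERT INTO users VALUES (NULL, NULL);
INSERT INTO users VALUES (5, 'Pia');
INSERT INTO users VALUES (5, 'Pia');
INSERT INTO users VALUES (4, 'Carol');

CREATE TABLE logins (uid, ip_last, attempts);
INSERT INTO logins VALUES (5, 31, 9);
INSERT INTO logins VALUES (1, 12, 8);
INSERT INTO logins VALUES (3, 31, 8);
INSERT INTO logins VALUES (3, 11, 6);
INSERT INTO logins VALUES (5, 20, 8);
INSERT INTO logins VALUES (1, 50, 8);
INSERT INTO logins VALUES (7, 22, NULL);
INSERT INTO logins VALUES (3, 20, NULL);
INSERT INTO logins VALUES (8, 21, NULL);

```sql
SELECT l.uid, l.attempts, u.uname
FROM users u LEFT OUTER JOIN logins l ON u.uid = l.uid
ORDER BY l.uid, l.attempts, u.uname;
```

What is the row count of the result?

14

LEFT JOIN keeps every row from `users`; unmatched rows get NULL for `logins`'s columns.
Matching on u.uid = l.uid. A NULL in a compared column never satisfies the condition.
Matched pairs: 12; unmatched u rows kept: 2.
Total: 12 matched + 2 padded = 14 rows.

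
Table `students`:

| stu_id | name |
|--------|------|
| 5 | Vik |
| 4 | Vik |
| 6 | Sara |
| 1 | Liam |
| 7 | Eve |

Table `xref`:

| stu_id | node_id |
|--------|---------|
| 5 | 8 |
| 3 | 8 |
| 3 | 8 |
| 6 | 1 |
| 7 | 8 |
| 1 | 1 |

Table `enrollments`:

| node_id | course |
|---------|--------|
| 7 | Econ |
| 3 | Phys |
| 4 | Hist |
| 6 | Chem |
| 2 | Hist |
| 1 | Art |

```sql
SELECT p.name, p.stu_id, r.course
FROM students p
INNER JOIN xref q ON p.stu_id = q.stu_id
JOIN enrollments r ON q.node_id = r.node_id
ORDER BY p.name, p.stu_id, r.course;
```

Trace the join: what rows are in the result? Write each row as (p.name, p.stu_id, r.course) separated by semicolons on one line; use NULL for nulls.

Evaluate left to right. First `students p INNER JOIN xref q` on stu_id: 4 row(s).
Then INNER JOIN `enrollments r` on node_id: keep only rows whose q.node_id appears in r.

(Liam, 1, Art); (Sara, 6, Art)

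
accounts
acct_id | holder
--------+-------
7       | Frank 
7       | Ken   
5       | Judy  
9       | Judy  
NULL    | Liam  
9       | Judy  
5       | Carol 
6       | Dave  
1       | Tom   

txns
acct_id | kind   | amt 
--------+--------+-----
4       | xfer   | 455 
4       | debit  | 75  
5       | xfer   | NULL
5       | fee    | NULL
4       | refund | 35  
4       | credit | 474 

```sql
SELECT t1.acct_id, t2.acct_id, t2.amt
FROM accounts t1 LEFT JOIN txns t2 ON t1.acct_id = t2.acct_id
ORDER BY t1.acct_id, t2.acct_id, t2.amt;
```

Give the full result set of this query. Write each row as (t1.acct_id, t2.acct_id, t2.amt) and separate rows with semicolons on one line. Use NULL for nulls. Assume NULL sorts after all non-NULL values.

LEFT JOIN keeps every row from `accounts`; unmatched rows get NULL for `txns`'s columns.
Matching on t1.acct_id = t2.acct_id. A NULL in a compared column never satisfies the condition.
- acct_id=7: no t2 row matches, row kept with t2 columns NULL.
- acct_id=7: no t2 row matches, row kept with t2 columns NULL.
- acct_id=5: 2 matching t2 row(s), so 2 row(s) emitted.
- acct_id=9: no t2 row matches, row kept with t2 columns NULL.
- acct_id=NULL: no t2 row matches, row kept with t2 columns NULL.
- acct_id=9: no t2 row matches, row kept with t2 columns NULL.
- acct_id=5: 2 matching t2 row(s), so 2 row(s) emitted.
- acct_id=6: no t2 row matches, row kept with t2 columns NULL.
- acct_id=1: no t2 row matches, row kept with t2 columns NULL.

(1, NULL, NULL); (5, 5, NULL); (5, 5, NULL); (5, 5, NULL); (5, 5, NULL); (6, NULL, NULL); (7, NULL, NULL); (7, NULL, NULL); (9, NULL, NULL); (9, NULL, NULL); (NULL, NULL, NULL)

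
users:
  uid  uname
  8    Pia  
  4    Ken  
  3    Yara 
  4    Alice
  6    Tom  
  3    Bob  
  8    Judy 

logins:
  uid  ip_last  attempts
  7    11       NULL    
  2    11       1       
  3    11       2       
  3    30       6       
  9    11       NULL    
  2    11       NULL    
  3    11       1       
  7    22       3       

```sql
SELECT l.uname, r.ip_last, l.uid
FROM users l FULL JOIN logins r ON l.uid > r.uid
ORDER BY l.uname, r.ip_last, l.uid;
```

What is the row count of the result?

34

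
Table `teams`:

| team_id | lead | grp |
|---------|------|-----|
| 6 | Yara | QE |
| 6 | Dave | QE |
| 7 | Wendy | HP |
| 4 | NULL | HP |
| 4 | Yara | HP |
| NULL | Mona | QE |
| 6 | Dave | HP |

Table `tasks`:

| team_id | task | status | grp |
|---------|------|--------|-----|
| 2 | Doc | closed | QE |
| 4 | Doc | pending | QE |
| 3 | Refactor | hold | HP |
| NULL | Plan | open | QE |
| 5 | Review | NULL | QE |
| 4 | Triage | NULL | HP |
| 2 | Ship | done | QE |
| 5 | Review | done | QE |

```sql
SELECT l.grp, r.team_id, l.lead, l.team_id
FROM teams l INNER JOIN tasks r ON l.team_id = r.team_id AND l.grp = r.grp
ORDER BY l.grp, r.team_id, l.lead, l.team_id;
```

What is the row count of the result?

INNER JOIN keeps only pairs where the ON condition holds.
Matching on l.team_id = r.team_id AND l.grp = r.grp. A NULL in a compared column never satisfies the condition.
Matched pairs: 2.
Total: 2 rows.

2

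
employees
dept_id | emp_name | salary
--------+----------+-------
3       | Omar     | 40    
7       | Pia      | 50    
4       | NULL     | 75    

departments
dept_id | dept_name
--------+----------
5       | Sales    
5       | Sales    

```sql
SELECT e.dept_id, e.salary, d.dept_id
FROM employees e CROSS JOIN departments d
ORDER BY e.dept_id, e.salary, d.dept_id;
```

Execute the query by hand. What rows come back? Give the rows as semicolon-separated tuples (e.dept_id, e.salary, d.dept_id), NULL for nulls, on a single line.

CROSS JOIN pairs every row of `employees` with every row of `departments`: 3 × 2 = 6 rows.

(3, 40, 5); (3, 40, 5); (4, 75, 5); (4, 75, 5); (7, 50, 5); (7, 50, 5)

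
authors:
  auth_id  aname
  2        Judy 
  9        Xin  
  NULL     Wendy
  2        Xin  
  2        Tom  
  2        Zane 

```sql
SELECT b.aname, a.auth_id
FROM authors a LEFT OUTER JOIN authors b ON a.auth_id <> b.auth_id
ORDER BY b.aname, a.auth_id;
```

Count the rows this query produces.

9

LEFT JOIN keeps every row from `authors a`; unmatched rows get NULL for `authors b`'s columns.
Matching on a.auth_id <> b.auth_id. A NULL in a compared column never satisfies the condition.
- auth_id=2: 1 matching b row(s), so 1 row(s) emitted.
- auth_id=9: 4 matching b row(s), so 4 row(s) emitted.
- auth_id=NULL: no b row matches, row kept with b columns NULL.
- auth_id=2: 1 matching b row(s), so 1 row(s) emitted.
- auth_id=2: 1 matching b row(s), so 1 row(s) emitted.
- auth_id=2: 1 matching b row(s), so 1 row(s) emitted.
Total: 8 matched + 1 padded = 9 rows.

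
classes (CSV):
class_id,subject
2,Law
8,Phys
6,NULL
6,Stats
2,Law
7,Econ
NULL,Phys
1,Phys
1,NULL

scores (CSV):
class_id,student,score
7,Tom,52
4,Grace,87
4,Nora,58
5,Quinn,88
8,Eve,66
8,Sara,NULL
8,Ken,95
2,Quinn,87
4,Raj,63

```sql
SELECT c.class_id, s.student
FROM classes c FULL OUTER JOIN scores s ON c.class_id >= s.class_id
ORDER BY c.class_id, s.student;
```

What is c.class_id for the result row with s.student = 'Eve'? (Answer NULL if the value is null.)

8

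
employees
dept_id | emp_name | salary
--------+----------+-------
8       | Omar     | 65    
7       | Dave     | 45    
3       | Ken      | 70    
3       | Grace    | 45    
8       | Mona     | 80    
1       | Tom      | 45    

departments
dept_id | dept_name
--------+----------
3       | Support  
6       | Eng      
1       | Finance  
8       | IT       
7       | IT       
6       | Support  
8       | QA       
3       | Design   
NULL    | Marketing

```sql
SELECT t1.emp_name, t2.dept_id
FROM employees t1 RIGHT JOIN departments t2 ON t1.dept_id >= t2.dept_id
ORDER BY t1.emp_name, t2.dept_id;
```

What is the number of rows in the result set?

30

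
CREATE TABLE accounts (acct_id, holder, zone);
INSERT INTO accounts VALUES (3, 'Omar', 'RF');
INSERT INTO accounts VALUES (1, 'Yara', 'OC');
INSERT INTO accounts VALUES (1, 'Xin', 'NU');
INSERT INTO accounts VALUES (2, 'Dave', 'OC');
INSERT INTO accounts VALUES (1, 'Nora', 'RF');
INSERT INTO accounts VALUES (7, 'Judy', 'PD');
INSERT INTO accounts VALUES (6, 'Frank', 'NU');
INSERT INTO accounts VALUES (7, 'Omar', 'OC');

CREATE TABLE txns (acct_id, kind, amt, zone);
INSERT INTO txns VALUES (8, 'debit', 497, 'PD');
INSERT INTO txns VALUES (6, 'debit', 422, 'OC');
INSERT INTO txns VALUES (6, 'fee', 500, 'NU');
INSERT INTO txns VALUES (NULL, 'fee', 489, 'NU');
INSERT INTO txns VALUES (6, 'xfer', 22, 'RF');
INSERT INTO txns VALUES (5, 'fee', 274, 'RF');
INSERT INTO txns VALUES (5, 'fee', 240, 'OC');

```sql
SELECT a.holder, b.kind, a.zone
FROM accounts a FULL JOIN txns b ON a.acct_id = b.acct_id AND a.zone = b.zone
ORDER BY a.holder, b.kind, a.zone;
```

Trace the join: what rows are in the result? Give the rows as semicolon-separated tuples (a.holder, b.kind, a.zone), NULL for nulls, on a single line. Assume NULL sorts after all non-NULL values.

(Dave, NULL, OC); (Frank, fee, NU); (Judy, NULL, PD); (Nora, NULL, RF); (Omar, NULL, OC); (Omar, NULL, RF); (Xin, NULL, NU); (Yara, NULL, OC); (NULL, debit, NULL); (NULL, debit, NULL); (NULL, fee, NULL); (NULL, fee, NULL); (NULL, fee, NULL); (NULL, xfer, NULL)

FULL OUTER JOIN keeps every row from both sides; unmatched rows get NULL for the other side's columns.
Matching on a.acct_id = b.acct_id AND a.zone = b.zone. A NULL in a compared column never satisfies the condition.
- a (acct_id=3, zone=RF) has no partner → padded with NULL.
- a (acct_id=1, zone=OC) has no partner → padded with NULL.
- a (acct_id=1, zone=NU) has no partner → padded with NULL.
- a (acct_id=2, zone=OC) has no partner → padded with NULL.
- a (acct_id=1, zone=RF) has no partner → padded with NULL.
- a (acct_id=7, zone=PD) has no partner → padded with NULL.
- a (acct_id=6, zone=NU) pairs with 1 row(s) of b.
- a (acct_id=7, zone=OC) has no partner → padded with NULL.
- plus 6 unmatched b row(s), each kept with NULL a columns.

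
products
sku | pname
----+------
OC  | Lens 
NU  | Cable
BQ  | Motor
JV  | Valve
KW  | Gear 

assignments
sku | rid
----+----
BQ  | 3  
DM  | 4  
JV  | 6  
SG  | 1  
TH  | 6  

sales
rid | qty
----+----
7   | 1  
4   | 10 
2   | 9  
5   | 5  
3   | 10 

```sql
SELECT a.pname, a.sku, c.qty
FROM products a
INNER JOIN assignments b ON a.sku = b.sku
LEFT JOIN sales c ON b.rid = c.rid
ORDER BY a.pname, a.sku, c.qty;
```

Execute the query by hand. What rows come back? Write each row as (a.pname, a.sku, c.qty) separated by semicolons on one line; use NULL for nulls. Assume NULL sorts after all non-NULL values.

(Motor, BQ, 10); (Valve, JV, NULL)

Evaluate left to right. First `products a INNER JOIN assignments b` on sku: 2 row(s).
Then LEFT JOIN `sales c` on rid: each of those 2 rows is kept; rows whose b.rid has no match in c get NULL for c's columns.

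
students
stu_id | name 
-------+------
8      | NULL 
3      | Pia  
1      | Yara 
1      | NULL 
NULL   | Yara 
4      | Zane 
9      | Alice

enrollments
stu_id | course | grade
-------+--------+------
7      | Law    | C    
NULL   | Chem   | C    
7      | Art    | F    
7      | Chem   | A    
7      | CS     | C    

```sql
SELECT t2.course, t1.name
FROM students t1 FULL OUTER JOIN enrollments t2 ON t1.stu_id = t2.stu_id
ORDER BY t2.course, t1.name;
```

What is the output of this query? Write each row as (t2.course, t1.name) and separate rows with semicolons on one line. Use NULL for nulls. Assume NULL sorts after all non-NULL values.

(Art, NULL); (CS, NULL); (Chem, NULL); (Chem, NULL); (Law, NULL); (NULL, Alice); (NULL, Pia); (NULL, Yara); (NULL, Yara); (NULL, Zane); (NULL, NULL); (NULL, NULL)

FULL OUTER JOIN keeps every row from both sides; unmatched rows get NULL for the other side's columns.
Matching on t1.stu_id = t2.stu_id. A NULL in a compared column never satisfies the condition.
- t1 (stu_id=8) has no partner → padded with NULL.
- t1 (stu_id=3) has no partner → padded with NULL.
- t1 (stu_id=1) has no partner → padded with NULL.
- t1 (stu_id=1) has no partner → padded with NULL.
- t1 (stu_id=NULL) has no partner → padded with NULL.
- t1 (stu_id=4) has no partner → padded with NULL.
- t1 (stu_id=9) has no partner → padded with NULL.
- 5 row(s) from t2 found no t1 partner → padded with NULL.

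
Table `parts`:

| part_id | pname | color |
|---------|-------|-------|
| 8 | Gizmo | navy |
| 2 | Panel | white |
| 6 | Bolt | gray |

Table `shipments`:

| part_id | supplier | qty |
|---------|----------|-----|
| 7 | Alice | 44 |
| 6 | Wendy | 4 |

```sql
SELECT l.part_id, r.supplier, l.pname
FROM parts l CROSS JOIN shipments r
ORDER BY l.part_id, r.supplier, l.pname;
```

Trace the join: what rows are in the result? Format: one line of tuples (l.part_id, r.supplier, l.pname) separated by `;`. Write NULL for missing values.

(2, Alice, Panel); (2, Wendy, Panel); (6, Alice, Bolt); (6, Wendy, Bolt); (8, Alice, Gizmo); (8, Wendy, Gizmo)

CROSS JOIN pairs every row of `parts` with every row of `shipments`: 3 × 2 = 6 rows.
After projecting and ordering:
l.part_id | r.supplier | l.pname
2 | Alice | Panel
2 | Wendy | Panel
6 | Alice | Bolt
6 | Wendy | Bolt
8 | Alice | Gizmo
8 | Wendy | Gizmo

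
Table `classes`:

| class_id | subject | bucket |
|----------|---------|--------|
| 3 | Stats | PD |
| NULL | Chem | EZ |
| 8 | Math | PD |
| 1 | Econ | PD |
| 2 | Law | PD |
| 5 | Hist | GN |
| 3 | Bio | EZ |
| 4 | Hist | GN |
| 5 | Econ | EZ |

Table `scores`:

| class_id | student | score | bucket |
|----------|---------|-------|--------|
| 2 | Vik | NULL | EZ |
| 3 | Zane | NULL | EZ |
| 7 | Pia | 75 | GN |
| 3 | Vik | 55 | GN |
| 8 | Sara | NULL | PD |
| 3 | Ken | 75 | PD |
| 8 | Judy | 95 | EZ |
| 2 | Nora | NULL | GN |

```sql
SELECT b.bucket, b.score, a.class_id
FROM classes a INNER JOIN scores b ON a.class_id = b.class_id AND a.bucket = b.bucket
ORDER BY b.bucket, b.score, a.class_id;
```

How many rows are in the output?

INNER JOIN keeps only pairs where the ON condition holds.
Matching on a.class_id = b.class_id AND a.bucket = b.bucket. A NULL in a compared column never satisfies the condition.
- a[0] class_id=3, bucket=PD → 1 match(es) in b → 1 row(s).
- a[1] class_id=NULL, bucket=EZ → no match; dropped.
- a[2] class_id=8, bucket=PD → 1 match(es) in b → 1 row(s).
- a[3] class_id=1, bucket=PD → no match; dropped.
- a[4] class_id=2, bucket=PD → no match; dropped.
- a[5] class_id=5, bucket=GN → no match; dropped.
- a[6] class_id=3, bucket=EZ → 1 match(es) in b → 1 row(s).
- a[7] class_id=4, bucket=GN → no match; dropped.
- a[8] class_id=5, bucket=EZ → no match; dropped.
Total: 3 rows.

3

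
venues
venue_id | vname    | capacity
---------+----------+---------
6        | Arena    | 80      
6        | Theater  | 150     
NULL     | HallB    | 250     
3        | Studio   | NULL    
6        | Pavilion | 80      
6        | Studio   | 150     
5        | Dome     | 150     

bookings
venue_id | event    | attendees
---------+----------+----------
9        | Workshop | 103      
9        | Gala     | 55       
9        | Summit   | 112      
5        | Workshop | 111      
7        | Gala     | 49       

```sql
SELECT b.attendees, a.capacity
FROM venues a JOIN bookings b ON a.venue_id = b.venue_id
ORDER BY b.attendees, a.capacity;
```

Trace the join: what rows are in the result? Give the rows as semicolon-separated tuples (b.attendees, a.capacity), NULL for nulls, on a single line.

INNER JOIN keeps only pairs where the ON condition holds.
Matching on a.venue_id = b.venue_id. A NULL in a compared column never satisfies the condition.
- a row (venue_id=6): no match → dropped.
- a row (venue_id=6): no match → dropped.
- a row (venue_id=NULL): no match → dropped.
- a row (venue_id=3): no match → dropped.
- a row (venue_id=6): no match → dropped.
- a row (venue_id=6): no match → dropped.
- a row (venue_id=5): matches 1 b row(s) → 1 output row(s).
After projecting and ordering:
b.attendees | a.capacity
111 | 150

(111, 150)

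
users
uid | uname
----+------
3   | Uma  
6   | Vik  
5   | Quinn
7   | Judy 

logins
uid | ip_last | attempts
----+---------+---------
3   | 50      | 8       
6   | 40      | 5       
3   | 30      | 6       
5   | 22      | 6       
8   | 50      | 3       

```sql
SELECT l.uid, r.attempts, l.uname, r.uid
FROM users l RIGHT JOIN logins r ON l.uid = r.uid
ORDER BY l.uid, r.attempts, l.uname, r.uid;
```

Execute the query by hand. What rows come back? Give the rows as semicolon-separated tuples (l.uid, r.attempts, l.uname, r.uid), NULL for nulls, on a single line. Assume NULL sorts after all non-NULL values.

RIGHT JOIN keeps every row from `logins`; unmatched rows get NULL for `users`'s columns.
Matching on l.uid = r.uid.
- uid=3: 2 matching r row(s), so 2 row(s) emitted.
- uid=6: 1 matching r row(s), so 1 row(s) emitted.
- uid=5: 1 matching r row(s), so 1 row(s) emitted.
- uid=7: no matching r row.
- plus 1 unmatched r row(s), each kept with NULL l columns.
After projecting and ordering:
l.uid | r.attempts | l.uname | r.uid
3 | 6 | Uma | 3
3 | 8 | Uma | 3
5 | 6 | Quinn | 5
6 | 5 | Vik | 6
NULL | 3 | NULL | 8

(3, 6, Uma, 3); (3, 8, Uma, 3); (5, 6, Quinn, 5); (6, 5, Vik, 6); (NULL, 3, NULL, 8)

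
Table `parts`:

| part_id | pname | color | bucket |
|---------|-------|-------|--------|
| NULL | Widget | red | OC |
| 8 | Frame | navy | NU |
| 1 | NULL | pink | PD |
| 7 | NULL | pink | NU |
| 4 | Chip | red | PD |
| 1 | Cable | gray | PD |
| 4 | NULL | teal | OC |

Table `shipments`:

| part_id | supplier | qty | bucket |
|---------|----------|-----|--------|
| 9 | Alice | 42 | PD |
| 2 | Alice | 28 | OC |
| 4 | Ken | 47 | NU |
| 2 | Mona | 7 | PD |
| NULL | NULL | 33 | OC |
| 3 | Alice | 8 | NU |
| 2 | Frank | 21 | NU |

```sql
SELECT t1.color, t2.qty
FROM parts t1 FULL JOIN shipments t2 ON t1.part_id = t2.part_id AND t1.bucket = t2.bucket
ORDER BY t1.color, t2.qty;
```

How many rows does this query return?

14

FULL OUTER JOIN keeps every row from both sides; unmatched rows get NULL for the other side's columns.
Matching on t1.part_id = t2.part_id AND t1.bucket = t2.bucket. A NULL in a compared column never satisfies the condition.
Matched pairs: 0; unmatched t1 rows kept: 7; unmatched t2 rows kept: 7.
Total: 0 matched + 14 padded = 14 rows.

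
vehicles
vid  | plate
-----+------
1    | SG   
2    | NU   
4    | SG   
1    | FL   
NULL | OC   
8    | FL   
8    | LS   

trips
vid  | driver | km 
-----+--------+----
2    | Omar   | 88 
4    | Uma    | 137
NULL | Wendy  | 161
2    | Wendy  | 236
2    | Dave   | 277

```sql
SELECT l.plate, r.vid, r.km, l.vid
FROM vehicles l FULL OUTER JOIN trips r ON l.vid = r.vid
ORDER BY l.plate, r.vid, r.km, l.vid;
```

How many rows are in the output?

10

FULL OUTER JOIN keeps every row from both sides; unmatched rows get NULL for the other side's columns.
Matching on l.vid = r.vid. A NULL in a compared column never satisfies the condition.
- vid=1: no r row matches, row kept with r columns NULL.
- vid=2: 3 matching r row(s), so 3 row(s) emitted.
- vid=4: 1 matching r row(s), so 1 row(s) emitted.
- vid=1: no r row matches, row kept with r columns NULL.
- vid=NULL: no r row matches, row kept with r columns NULL.
- vid=8: no r row matches, row kept with r columns NULL.
- vid=8: no r row matches, row kept with r columns NULL.
- plus 1 unmatched r row(s), each kept with NULL l columns.
Total: 4 matched + 6 padded = 10 rows.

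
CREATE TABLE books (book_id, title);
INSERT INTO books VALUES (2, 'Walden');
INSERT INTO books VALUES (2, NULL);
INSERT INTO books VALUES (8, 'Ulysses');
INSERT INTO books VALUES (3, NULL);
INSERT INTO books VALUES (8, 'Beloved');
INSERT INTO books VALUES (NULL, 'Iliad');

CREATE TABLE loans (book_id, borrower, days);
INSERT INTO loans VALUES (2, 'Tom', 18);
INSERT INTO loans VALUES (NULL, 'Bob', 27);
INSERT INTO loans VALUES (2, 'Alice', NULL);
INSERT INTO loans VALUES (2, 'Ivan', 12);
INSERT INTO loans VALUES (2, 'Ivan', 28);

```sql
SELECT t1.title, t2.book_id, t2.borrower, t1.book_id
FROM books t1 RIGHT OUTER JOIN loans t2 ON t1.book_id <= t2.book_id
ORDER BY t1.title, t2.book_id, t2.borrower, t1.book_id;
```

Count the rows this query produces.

RIGHT JOIN keeps every row from `loans`; unmatched rows get NULL for `books`'s columns.
Matching on t1.book_id <= t2.book_id. A NULL in a compared column never satisfies the condition.
- t1[0] book_id=2 → 4 match(es) in t2 → 4 row(s).
- t1[1] book_id=2 → 4 match(es) in t2 → 4 row(s).
- t1[2] book_id=8 → no match.
- t1[3] book_id=3 → no match.
- t1[4] book_id=8 → no match.
- t1[5] book_id=NULL → no match.
- plus 1 unmatched t2 row(s), each kept with NULL t1 columns.
Total: 8 matched + 1 padded = 9 rows.

9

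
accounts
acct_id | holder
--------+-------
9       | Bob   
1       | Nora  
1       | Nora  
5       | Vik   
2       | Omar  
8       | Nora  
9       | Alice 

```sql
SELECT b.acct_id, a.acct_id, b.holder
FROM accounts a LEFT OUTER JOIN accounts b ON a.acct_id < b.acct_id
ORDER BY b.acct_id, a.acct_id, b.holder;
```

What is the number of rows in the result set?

LEFT JOIN keeps every row from `accounts a`; unmatched rows get NULL for `accounts b`'s columns.
Matching on a.acct_id < b.acct_id.
Matched pairs: 19; unmatched a rows kept: 2.
Total: 19 matched + 2 padded = 21 rows.

21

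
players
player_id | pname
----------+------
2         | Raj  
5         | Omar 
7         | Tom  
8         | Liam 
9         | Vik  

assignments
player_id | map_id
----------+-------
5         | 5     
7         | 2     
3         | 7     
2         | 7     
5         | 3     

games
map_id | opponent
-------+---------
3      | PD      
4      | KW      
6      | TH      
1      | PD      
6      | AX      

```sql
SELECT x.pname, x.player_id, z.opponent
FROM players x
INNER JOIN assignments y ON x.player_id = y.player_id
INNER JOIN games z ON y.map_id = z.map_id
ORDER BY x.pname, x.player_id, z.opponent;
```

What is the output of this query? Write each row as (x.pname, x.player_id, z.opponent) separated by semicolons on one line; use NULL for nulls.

(Omar, 5, PD)

Evaluate left to right. First `players x INNER JOIN assignments y` on player_id: 4 row(s).
Then INNER JOIN `games z` on map_id: keep only rows whose y.map_id appears in z.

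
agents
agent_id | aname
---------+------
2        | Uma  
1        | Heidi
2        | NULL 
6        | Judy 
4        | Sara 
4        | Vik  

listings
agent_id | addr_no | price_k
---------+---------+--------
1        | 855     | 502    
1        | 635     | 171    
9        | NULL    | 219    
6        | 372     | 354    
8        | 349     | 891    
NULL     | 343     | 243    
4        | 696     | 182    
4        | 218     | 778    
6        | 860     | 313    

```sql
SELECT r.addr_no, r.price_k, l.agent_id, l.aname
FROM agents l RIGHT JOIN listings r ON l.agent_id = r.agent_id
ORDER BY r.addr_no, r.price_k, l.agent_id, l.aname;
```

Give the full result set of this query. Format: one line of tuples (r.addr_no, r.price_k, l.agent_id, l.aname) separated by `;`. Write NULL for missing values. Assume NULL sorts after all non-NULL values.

RIGHT JOIN keeps every row from `listings`; unmatched rows get NULL for `agents`'s columns.
Matching on l.agent_id = r.agent_id. A NULL in a compared column never satisfies the condition.
- l (agent_id=2) has no partner in r.
- l (agent_id=1) pairs with 2 row(s) of r.
- l (agent_id=2) has no partner in r.
- l (agent_id=6) pairs with 2 row(s) of r.
- l (agent_id=4) pairs with 2 row(s) of r.
- l (agent_id=4) pairs with 2 row(s) of r.
- plus 3 unmatched r row(s), each kept with NULL l columns.

(218, 778, 4, Sara); (218, 778, 4, Vik); (343, 243, NULL, NULL); (349, 891, NULL, NULL); (372, 354, 6, Judy); (635, 171, 1, Heidi); (696, 182, 4, Sara); (696, 182, 4, Vik); (855, 502, 1, Heidi); (860, 313, 6, Judy); (NULL, 219, NULL, NULL)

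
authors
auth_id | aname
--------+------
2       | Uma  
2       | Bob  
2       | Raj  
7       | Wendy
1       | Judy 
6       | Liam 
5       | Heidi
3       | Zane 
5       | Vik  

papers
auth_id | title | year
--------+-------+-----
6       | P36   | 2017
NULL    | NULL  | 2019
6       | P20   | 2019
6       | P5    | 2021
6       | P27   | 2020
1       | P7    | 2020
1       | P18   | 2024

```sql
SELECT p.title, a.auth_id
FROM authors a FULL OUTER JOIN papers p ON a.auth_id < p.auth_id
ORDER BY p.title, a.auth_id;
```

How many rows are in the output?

33

FULL OUTER JOIN keeps every row from both sides; unmatched rows get NULL for the other side's columns.
Matching on a.auth_id < p.auth_id. A NULL in a compared column never satisfies the condition.
- auth_id=2: 4 matching p row(s), so 4 row(s) emitted.
- auth_id=2: 4 matching p row(s), so 4 row(s) emitted.
- auth_id=2: 4 matching p row(s), so 4 row(s) emitted.
- auth_id=7: no p row matches, row kept with p columns NULL.
- auth_id=1: 4 matching p row(s), so 4 row(s) emitted.
- auth_id=6: no p row matches, row kept with p columns NULL.
- auth_id=5: 4 matching p row(s), so 4 row(s) emitted.
- auth_id=3: 4 matching p row(s), so 4 row(s) emitted.
- auth_id=5: 4 matching p row(s), so 4 row(s) emitted.
- 3 row(s) from p found no a partner → padded with NULL.
Total: 28 matched + 5 padded = 33 rows.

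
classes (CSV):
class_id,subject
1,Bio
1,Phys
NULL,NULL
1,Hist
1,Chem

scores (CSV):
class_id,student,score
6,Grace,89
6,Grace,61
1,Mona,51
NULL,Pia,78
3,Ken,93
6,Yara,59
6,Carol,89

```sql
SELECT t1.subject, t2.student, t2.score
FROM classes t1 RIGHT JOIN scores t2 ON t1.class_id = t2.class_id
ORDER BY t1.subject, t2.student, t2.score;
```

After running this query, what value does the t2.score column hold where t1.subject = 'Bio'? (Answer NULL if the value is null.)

51

RIGHT JOIN keeps every row from `scores`; unmatched rows get NULL for `classes`'s columns.
Matching on t1.class_id = t2.class_id. A NULL in a compared column never satisfies the condition.
- t1 (class_id=1) pairs with 1 row(s) of t2.
- t1 (class_id=1) pairs with 1 row(s) of t2.
- t1 (class_id=NULL) has no partner in t2.
- t1 (class_id=1) pairs with 1 row(s) of t2.
- t1 (class_id=1) pairs with 1 row(s) of t2.
- 6 row(s) from t2 found no t1 partner → padded with NULL.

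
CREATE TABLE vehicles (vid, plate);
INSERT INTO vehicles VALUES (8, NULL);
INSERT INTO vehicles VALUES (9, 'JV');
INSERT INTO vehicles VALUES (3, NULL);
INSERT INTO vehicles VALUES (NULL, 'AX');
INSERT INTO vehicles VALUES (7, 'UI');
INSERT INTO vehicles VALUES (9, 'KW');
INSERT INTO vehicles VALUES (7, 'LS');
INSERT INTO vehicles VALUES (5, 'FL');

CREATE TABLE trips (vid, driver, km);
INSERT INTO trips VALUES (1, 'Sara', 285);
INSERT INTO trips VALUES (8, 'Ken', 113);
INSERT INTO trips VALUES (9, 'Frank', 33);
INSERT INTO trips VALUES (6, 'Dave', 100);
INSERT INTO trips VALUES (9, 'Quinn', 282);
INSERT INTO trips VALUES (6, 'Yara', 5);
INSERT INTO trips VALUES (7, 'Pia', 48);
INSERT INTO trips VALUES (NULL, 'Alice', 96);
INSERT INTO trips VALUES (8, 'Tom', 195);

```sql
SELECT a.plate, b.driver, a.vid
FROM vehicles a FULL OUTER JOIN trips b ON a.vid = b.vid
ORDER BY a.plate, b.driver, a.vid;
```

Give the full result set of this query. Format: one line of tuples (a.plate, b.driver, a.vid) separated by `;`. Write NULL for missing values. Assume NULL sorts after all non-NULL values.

(AX, NULL, NULL); (FL, NULL, 5); (JV, Frank, 9); (JV, Quinn, 9); (KW, Frank, 9); (KW, Quinn, 9); (LS, Pia, 7); (UI, Pia, 7); (NULL, Alice, NULL); (NULL, Dave, NULL); (NULL, Ken, 8); (NULL, Sara, NULL); (NULL, Tom, 8); (NULL, Yara, NULL); (NULL, NULL, 3)

FULL OUTER JOIN keeps every row from both sides; unmatched rows get NULL for the other side's columns.
Matching on a.vid = b.vid. A NULL in a compared column never satisfies the condition.
Matched pairs: 8; unmatched a rows kept: 3; unmatched b rows kept: 4.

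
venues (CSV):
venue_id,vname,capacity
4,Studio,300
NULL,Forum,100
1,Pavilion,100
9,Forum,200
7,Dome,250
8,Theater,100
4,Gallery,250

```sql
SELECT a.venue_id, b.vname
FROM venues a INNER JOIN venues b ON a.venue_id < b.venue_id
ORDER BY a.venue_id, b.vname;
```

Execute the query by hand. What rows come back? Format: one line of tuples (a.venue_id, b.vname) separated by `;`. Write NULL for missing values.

INNER JOIN keeps only pairs where the ON condition holds.
Matching on a.venue_id < b.venue_id. A NULL in a compared column never satisfies the condition.
- a row (venue_id=4): matches 3 b row(s) → 3 output row(s).
- a row (venue_id=NULL): no match → dropped.
- a row (venue_id=1): matches 5 b row(s) → 5 output row(s).
- a row (venue_id=9): no match → dropped.
- a row (venue_id=7): matches 2 b row(s) → 2 output row(s).
- a row (venue_id=8): matches 1 b row(s) → 1 output row(s).
- a row (venue_id=4): matches 3 b row(s) → 3 output row(s).

(1, Dome); (1, Forum); (1, Gallery); (1, Studio); (1, Theater); (4, Dome); (4, Dome); (4, Forum); (4, Forum); (4, Theater); (4, Theater); (7, Forum); (7, Theater); (8, Forum)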